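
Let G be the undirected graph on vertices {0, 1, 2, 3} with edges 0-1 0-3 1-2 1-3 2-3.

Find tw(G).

2

A width-2 tree decomposition is:
Bags: B1 = {1, 2, 3}  B2 = {0, 1, 3}
Tree: B1–B2
The largest bag has 3 vertices, giving width 2; this decomposition certifies tw(G) ≤ 2. On the other hand G contains the 3-clique {0, 1, 3}. A clique must lie in a single bag of any decomposition, so no decomposition can have width below 2. Combining the bounds, tw(G) = 2.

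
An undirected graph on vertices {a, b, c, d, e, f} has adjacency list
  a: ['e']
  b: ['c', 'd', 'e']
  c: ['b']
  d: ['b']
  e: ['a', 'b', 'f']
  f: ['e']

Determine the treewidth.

1

A width-1 tree decomposition is:
Bags: B1 = {b, e}  B2 = {a, e}  B3 = {b, c}  B4 = {e, f}  B5 = {b, d}
Tree: B1–B2, B1–B3, B2–B4, B3–B5
The largest bag has 2 vertices, giving width 1; this decomposition certifies tw(G) ≤ 1. Since G has at least one edge (e.g. b–e), it is not an edgeless graph, so tw(G) ≥ 1. Hence tw(G) = 1 exactly.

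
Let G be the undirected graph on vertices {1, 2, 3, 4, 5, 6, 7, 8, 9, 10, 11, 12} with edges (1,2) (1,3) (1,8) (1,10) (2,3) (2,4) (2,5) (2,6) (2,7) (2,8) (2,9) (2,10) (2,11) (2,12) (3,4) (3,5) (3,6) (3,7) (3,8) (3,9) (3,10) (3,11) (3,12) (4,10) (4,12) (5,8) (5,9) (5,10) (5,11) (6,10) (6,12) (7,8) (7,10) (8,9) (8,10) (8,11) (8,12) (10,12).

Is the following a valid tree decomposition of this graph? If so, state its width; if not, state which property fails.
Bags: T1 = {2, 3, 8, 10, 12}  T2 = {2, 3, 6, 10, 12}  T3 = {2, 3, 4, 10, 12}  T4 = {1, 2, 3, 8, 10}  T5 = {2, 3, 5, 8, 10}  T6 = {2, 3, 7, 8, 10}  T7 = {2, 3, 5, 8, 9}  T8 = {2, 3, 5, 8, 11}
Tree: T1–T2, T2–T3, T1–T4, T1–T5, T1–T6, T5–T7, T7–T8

Every vertex of G appears in some bag (union = {1, 2, 3, 4, 5, 6, 7, 8, 9, 10, 11, 12}); every edge is covered by a bag; and for each vertex v the set of bags containing v is connected in the bag tree. The decomposition is therefore valid. The largest bag has 5 vertices, so the width is 4.

Yes; width 4.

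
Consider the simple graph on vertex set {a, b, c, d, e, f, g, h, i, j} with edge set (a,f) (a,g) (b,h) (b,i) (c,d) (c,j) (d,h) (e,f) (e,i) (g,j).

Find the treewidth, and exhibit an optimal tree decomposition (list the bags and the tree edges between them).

Treewidth 2.
One optimal decomposition is:
Bags: B1 = {e, f, i}  B2 = {a, f, i}  B3 = {a, g, i}  B4 = {g, i, j}  B5 = {c, i, j}  B6 = {c, d, i}  B7 = {d, h, i}  B8 = {b, h, i}
Tree: B1–B2, B2–B3, B3–B4, B4–B5, B5–B6, B6–B7, B7–B8

The largest bag has 3 vertices, giving width 2; this decomposition certifies tw(G) ≤ 2. Since i–e–f–a–g–j–c–d–h–b–i is a cycle in G, G is not acyclic. Forests are exactly the graphs of treewidth ≤ 1, so tw(G) ≥ 2. The upper and lower bounds meet at 2, so that is the treewidth.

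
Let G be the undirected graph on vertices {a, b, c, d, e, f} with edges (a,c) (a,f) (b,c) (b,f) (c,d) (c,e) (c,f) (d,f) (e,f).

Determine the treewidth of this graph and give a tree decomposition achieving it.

Treewidth 2.
One such decomposition:
Bags: B1 = {c, e, f}  B2 = {b, c, f}  B3 = {a, c, f}  B4 = {c, d, f}
Tree: B1–B2, B2–B3, B1–B4

The largest bag has 3 vertices, giving width 2; this decomposition certifies tw(G) ≤ 2. On the other hand G contains the 3-clique {c, d, f}. A clique must lie in a single bag of any decomposition, so no decomposition can have width below 2. The upper and lower bounds meet at 2, so that is the treewidth.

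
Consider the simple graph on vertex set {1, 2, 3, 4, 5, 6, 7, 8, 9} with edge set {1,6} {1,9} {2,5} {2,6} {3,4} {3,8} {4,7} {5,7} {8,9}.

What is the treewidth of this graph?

A width-2 tree decomposition is:
Bags: B1 = {3, 8, 9}  B2 = {3, 4, 9}  B3 = {4, 7, 9}  B4 = {5, 7, 9}  B5 = {2, 5, 9}  B6 = {2, 6, 9}  B7 = {1, 6, 9}
Tree: B1–B2, B2–B3, B3–B4, B4–B5, B5–B6, B6–B7
Each bag holds 3 vertices, so the decomposition has width 2, which upper-bounds the treewidth. For the lower bound, G contains the cycle 9–8–3–4–7–5–2–6–1–9, so G is not a forest; only forests have treewidth ≤ 1, hence tw(G) ≥ 2. Therefore the treewidth is 2.

2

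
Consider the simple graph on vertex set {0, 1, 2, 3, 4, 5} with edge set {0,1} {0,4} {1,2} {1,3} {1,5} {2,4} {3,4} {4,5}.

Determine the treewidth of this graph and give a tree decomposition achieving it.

Treewidth 2.
Bags: B1 = {1, 2, 4}  B2 = {0, 1, 4}  B3 = {1, 4, 5}  B4 = {1, 3, 4}
Tree: B1–B2, B2–B3, B3–B4

The largest bag has 3 vertices, giving width 2; this decomposition certifies tw(G) ≤ 2. The edges 1–2–4–0–1 form a cycle, so G is not a tree and its treewidth is at least 2. Hence tw(G) = 2 exactly.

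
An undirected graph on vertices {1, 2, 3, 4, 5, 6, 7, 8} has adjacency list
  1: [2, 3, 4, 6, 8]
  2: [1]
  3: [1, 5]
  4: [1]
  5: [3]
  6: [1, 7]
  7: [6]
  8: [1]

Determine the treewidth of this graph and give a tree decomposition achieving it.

Each bag holds 2 vertices, so the decomposition has width 1, which upper-bounds the treewidth. G has an edge, so its treewidth is at least 1. The upper and lower bounds meet at 1, so that is the treewidth.

Treewidth 1.
Bags: B1 = {1, 3}  B2 = {1, 8}  B3 = {1, 6}  B4 = {1, 2}  B5 = {1, 4}  B6 = {3, 5}  B7 = {6, 7}
Tree: B1–B2, B2–B3, B3–B4, B2–B5, B1–B6, B3–B7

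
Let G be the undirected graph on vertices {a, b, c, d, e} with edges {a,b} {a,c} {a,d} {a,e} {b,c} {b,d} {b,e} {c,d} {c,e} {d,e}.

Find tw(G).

A width-4 tree decomposition is:
Bags: B1 = {a, b, c, d, e}
Tree: (single bag)
A single bag containing all 5 vertices is trivially a valid decomposition of width 4. On the other hand G contains the 5-clique {a, b, c, d, e}. A clique must lie in a single bag of any decomposition, so no decomposition can have width below 4. Therefore the treewidth is 4.

4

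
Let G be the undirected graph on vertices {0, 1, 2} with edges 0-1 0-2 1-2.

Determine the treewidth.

2

A width-2 tree decomposition is:
Bags: B1 = {0, 1, 2}
Tree: (single bag)
With just one bag of size 3, the width is 3 − 1 = 2, so tw(G) ≤ 2. On the other hand G contains the 3-clique {0, 1, 2}. A clique must lie in a single bag of any decomposition, so no decomposition can have width below 2. The upper and lower bounds meet at 2, so that is the treewidth.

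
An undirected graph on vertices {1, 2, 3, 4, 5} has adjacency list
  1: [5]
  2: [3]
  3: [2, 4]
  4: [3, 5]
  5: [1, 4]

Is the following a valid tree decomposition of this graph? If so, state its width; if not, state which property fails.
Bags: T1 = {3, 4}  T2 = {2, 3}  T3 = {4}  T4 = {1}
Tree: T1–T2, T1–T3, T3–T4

A tree decomposition must satisfy three properties: every vertex lies in some bag; for every edge, both endpoints lie together in some bag; and for every vertex, the bags containing it form a connected subtree. Here vertex 5 appears in no bag, so the decomposition is invalid.

No — vertex 5 appears in no bag.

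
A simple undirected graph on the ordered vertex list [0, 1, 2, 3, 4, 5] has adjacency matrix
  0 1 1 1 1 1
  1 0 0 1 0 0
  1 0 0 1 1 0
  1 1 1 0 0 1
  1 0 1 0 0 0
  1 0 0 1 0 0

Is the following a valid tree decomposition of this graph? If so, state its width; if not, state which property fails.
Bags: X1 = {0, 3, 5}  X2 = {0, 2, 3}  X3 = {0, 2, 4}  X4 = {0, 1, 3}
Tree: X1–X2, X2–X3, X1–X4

Checking the three conditions: (i) the bags cover all of {0, 1, 2, 3, 4, 5}; (ii) for each edge, some bag contains both endpoints; (iii) the bags containing any fixed vertex form a subtree. All hold, so the decomposition is valid with width 3 − 1 = 2.

Yes; width 2.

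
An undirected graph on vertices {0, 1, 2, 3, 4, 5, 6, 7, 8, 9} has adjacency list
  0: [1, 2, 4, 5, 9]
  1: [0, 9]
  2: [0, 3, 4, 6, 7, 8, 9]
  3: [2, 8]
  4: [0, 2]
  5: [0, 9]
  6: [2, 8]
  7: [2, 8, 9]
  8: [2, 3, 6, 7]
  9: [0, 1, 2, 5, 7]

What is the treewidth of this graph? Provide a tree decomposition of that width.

Treewidth 2.
Bags: B1 = {0, 2, 9}  B2 = {0, 2, 4}  B3 = {0, 5, 9}  B4 = {0, 1, 9}  B5 = {2, 7, 9}  B6 = {2, 7, 8}  B7 = {2, 6, 8}  B8 = {2, 3, 8}
Tree: B1–B2, B1–B3, B1–B4, B1–B5, B5–B6, B6–B7, B6–B8

The largest bag has 3 vertices, giving width 2; this decomposition certifies tw(G) ≤ 2. Conversely, {0, 1, 9} is a clique of size 3, and the vertices of any clique must share a bag in every tree decomposition; so some bag has ≥ 3 vertices and tw(G) ≥ 2. Hence tw(G) = 2 exactly.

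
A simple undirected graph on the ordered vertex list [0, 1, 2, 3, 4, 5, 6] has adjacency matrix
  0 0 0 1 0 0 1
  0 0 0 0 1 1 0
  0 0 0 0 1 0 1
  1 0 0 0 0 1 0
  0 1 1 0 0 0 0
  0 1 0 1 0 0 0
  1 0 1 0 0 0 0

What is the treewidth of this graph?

A width-2 tree decomposition is:
Bags: B1 = {0, 3, 5}  B2 = {0, 1, 5}  B3 = {0, 1, 4}  B4 = {0, 2, 4}  B5 = {0, 2, 6}
Tree: B1–B2, B2–B3, B3–B4, B4–B5
Every bag has size at most 3, so the width is 3 − 1 = 2 and tw(G) ≤ 2. The edges 0–3–5–1–4–2–6–0 form a cycle, so G is not a tree and its treewidth is at least 2. The upper and lower bounds meet at 2, so that is the treewidth.

2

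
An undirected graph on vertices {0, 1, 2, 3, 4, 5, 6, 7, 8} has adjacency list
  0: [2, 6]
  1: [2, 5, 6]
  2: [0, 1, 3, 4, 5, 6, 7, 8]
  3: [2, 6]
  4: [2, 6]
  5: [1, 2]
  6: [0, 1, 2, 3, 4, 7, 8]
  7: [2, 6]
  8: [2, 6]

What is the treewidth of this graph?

2

A width-2 tree decomposition is:
Bags: B1 = {2, 6, 8}  B2 = {2, 4, 6}  B3 = {1, 2, 6}  B4 = {0, 2, 6}  B5 = {2, 6, 7}  B6 = {2, 3, 6}  B7 = {1, 2, 5}
Tree: B1–B2, B1–B3, B3–B4, B4–B5, B5–B6, B3–B7
Every bag has size at most 3, so the width is 3 − 1 = 2 and tw(G) ≤ 2. On the other hand G contains the 3-clique {1, 2, 5}. A clique must lie in a single bag of any decomposition, so no decomposition can have width below 2. Therefore the treewidth is 2.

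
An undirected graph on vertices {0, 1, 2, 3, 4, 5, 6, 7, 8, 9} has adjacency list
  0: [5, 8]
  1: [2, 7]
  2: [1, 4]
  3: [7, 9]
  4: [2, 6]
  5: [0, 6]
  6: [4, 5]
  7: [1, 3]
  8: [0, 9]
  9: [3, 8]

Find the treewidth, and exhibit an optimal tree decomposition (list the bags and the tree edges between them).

The largest bag has 3 vertices, giving width 2; this decomposition certifies tw(G) ≤ 2. For the lower bound, G contains the cycle 1–7–3–9–8–0–5–6–4–2–1, so G is not a forest; only forests have treewidth ≤ 1, hence tw(G) ≥ 2. Combining the bounds, tw(G) = 2.

Treewidth 2.
One optimal decomposition is:
Bags: B1 = {1, 3, 7}  B2 = {1, 3, 9}  B3 = {1, 8, 9}  B4 = {0, 1, 8}  B5 = {0, 1, 5}  B6 = {1, 5, 6}  B7 = {1, 4, 6}  B8 = {1, 2, 4}
Tree: B1–B2, B2–B3, B3–B4, B4–B5, B5–B6, B6–B7, B7–B8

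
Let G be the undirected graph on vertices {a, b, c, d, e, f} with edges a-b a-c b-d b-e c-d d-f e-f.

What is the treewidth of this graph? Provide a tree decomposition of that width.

Treewidth 2.
Bags: B1 = {a, b, c}  B2 = {b, c, d}  B3 = {b, d, e}  B4 = {d, e, f}
Tree: B1–B2, B2–B3, B3–B4

Every bag has size at most 3, so the width is 3 − 1 = 2 and tw(G) ≤ 2. The edges a–c–d–b–a form a cycle, so G is not a tree and its treewidth is at least 2. Hence tw(G) = 2 exactly.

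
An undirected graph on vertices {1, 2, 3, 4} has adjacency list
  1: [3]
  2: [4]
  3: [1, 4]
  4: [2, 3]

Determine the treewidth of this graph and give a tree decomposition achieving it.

Every bag has size at most 2, so the width is 2 − 1 = 1 and tw(G) ≤ 1. Any graph with an edge has treewidth ≥ 1, and G has the edge 2–4. The upper and lower bounds meet at 1, so that is the treewidth.

Treewidth 1.
One optimal decomposition is:
Bags: B1 = {2, 4}  B2 = {3, 4}  B3 = {1, 3}
Tree: B1–B2, B2–B3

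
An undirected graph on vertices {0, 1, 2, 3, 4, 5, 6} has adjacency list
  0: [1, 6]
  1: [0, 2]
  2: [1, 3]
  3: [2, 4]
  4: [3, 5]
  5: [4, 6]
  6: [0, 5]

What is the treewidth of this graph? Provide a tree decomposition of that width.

The largest bag has 3 vertices, giving width 2; this decomposition certifies tw(G) ≤ 2. Since 6–0–1–2–3–4–5–6 is a cycle in G, G is not acyclic. Forests are exactly the graphs of treewidth ≤ 1, so tw(G) ≥ 2. Combining the bounds, tw(G) = 2.

Treewidth 2.
Bags: B1 = {0, 1, 6}  B2 = {1, 2, 6}  B3 = {2, 3, 6}  B4 = {3, 4, 6}  B5 = {4, 5, 6}
Tree: B1–B2, B2–B3, B3–B4, B4–B5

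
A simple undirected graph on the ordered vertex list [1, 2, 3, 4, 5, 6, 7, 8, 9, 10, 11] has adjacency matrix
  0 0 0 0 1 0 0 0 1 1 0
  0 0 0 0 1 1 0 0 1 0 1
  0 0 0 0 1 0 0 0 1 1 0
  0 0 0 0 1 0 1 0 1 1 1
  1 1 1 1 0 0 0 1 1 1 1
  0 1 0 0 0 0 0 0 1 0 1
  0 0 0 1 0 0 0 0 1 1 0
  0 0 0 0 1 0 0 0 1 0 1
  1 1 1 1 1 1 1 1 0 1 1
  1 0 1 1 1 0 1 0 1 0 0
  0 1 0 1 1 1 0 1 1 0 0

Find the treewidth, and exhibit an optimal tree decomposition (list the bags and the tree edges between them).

Treewidth 3.
One optimal decomposition is:
Bags: B1 = {2, 6, 9, 11}  B2 = {2, 5, 9, 11}  B3 = {4, 5, 9, 11}  B4 = {4, 5, 9, 10}  B5 = {4, 7, 9, 10}  B6 = {5, 8, 9, 11}  B7 = {1, 5, 9, 10}  B8 = {3, 5, 9, 10}
Tree: B1–B2, B2–B3, B3–B4, B4–B5, B3–B6, B4–B7, B7–B8

Each bag holds 4 vertices, so the decomposition has width 3, which upper-bounds the treewidth. For the lower bound, the 4 vertices {5, 8, 9, 11} are pairwise adjacent, and any tree decomposition puts a clique entirely inside one bag — forcing width ≥ 3. The upper and lower bounds meet at 3, so that is the treewidth.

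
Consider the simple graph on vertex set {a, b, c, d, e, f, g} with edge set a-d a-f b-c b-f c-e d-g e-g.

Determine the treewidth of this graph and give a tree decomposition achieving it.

Treewidth 2.
One optimal decomposition is:
Bags: B1 = {a, b, f}  B2 = {a, b, c}  B3 = {a, c, e}  B4 = {a, e, g}  B5 = {a, d, g}
Tree: B1–B2, B2–B3, B3–B4, B4–B5

The largest bag has 3 vertices, giving width 2; this decomposition certifies tw(G) ≤ 2. For the lower bound, G contains the cycle a–f–b–c–e–g–d–a, so G is not a forest; only forests have treewidth ≤ 1, hence tw(G) ≥ 2. Hence tw(G) = 2 exactly.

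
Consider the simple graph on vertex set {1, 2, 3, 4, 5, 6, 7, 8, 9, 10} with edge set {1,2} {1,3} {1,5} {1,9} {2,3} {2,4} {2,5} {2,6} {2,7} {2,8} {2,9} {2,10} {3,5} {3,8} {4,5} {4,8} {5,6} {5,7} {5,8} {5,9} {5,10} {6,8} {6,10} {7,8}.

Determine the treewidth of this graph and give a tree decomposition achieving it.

Treewidth 3.
Bags: B1 = {2, 5, 7, 8}  B2 = {2, 5, 6, 8}  B3 = {2, 5, 6, 10}  B4 = {2, 3, 5, 8}  B5 = {1, 2, 3, 5}  B6 = {2, 4, 5, 8}  B7 = {1, 2, 5, 9}
Tree: B1–B2, B2–B3, B1–B4, B4–B5, B4–B6, B5–B7

Every bag has size at most 4, so the width is 4 − 1 = 3 and tw(G) ≤ 3. For the lower bound, the 4 vertices {2, 3, 5, 8} are pairwise adjacent, and any tree decomposition puts a clique entirely inside one bag — forcing width ≥ 3. The upper and lower bounds meet at 3, so that is the treewidth.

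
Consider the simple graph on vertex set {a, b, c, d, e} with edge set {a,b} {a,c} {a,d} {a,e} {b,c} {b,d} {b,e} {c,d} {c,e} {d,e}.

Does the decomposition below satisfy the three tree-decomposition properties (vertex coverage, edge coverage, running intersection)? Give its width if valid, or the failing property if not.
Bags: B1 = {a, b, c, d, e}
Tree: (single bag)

Yes; width 4.

Every vertex of G appears in some bag (union = {a, b, c, d, e}); every edge is covered by a bag; and for each vertex v the set of bags containing v is connected in the bag tree. The decomposition is therefore valid. The largest bag has 5 vertices, so the width is 4.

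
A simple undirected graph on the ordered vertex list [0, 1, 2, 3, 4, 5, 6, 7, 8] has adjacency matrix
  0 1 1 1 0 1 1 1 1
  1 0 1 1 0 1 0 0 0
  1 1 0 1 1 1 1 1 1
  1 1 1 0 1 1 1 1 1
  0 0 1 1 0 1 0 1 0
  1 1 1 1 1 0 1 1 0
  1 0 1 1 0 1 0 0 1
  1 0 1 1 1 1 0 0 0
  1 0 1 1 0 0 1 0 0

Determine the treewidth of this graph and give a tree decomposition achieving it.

Every bag has size at most 5, so the width is 5 − 1 = 4 and tw(G) ≤ 4. For the lower bound, the 5 vertices {0, 2, 3, 6, 8} are pairwise adjacent, and any tree decomposition puts a clique entirely inside one bag — forcing width ≥ 4. Hence tw(G) = 4 exactly.

Treewidth 4.
One optimal decomposition is:
Bags: B1 = {0, 2, 3, 5, 7}  B2 = {2, 3, 4, 5, 7}  B3 = {0, 1, 2, 3, 5}  B4 = {0, 2, 3, 5, 6}  B5 = {0, 2, 3, 6, 8}
Tree: B1–B2, B1–B3, B3–B4, B4–B5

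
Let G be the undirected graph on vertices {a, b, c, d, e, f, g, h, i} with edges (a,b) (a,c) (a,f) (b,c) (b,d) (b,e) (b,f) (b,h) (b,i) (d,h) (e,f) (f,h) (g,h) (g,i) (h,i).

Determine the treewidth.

A width-2 tree decomposition is:
Bags: B1 = {b, h, i}  B2 = {b, f, h}  B3 = {a, b, f}  B4 = {b, e, f}  B5 = {a, b, c}  B6 = {g, h, i}  B7 = {b, d, h}
Tree: B1–B2, B2–B3, B3–B4, B3–B5, B1–B6, B1–B7
Every bag has size at most 3, so the width is 3 − 1 = 2 and tw(G) ≤ 2. Conversely, {g, h, i} is a clique of size 3, and the vertices of any clique must share a bag in every tree decomposition; so some bag has ≥ 3 vertices and tw(G) ≥ 2. Hence tw(G) = 2 exactly.

2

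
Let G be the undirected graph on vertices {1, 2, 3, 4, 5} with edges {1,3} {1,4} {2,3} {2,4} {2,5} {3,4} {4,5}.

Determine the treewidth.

2

A width-2 tree decomposition is:
Bags: B1 = {2, 3, 4}  B2 = {2, 4, 5}  B3 = {1, 3, 4}
Tree: B1–B2, B1–B3
The largest bag has 3 vertices, giving width 2; this decomposition certifies tw(G) ≤ 2. For the lower bound, the 3 vertices {1, 3, 4} are pairwise adjacent, and any tree decomposition puts a clique entirely inside one bag — forcing width ≥ 2. Therefore the treewidth is 2.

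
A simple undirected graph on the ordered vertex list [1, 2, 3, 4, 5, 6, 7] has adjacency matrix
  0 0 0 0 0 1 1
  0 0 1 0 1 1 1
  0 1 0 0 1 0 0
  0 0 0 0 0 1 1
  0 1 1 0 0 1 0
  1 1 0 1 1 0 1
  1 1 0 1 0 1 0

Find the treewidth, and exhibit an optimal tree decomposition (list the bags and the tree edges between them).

Treewidth 2.
Bags: B1 = {4, 6, 7}  B2 = {2, 6, 7}  B3 = {2, 5, 6}  B4 = {1, 6, 7}  B5 = {2, 3, 5}
Tree: B1–B2, B2–B3, B2–B4, B3–B5

Each bag holds 3 vertices, so the decomposition has width 2, which upper-bounds the treewidth. On the other hand G contains the 3-clique {2, 3, 5}. A clique must lie in a single bag of any decomposition, so no decomposition can have width below 2. The upper and lower bounds meet at 2, so that is the treewidth.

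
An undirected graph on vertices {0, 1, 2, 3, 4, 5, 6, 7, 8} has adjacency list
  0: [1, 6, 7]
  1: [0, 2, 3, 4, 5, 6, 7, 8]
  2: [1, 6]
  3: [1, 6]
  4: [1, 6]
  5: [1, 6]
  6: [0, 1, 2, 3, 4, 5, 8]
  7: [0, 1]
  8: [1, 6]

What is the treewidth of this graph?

2

A width-2 tree decomposition is:
Bags: B1 = {0, 1, 6}  B2 = {1, 6, 8}  B3 = {1, 4, 6}  B4 = {1, 3, 6}  B5 = {1, 5, 6}  B6 = {1, 2, 6}  B7 = {0, 1, 7}
Tree: B1–B2, B2–B3, B2–B4, B2–B5, B2–B6, B1–B7
The largest bag has 3 vertices, giving width 2; this decomposition certifies tw(G) ≤ 2. On the other hand G contains the 3-clique {0, 1, 6}. A clique must lie in a single bag of any decomposition, so no decomposition can have width below 2. The upper and lower bounds meet at 2, so that is the treewidth.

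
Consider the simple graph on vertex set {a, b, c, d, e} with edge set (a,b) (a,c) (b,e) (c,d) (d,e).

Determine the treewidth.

2

A width-2 tree decomposition is:
Bags: B1 = {c, d, e}  B2 = {a, c, e}  B3 = {a, b, e}
Tree: B1–B2, B2–B3
Each bag holds 3 vertices, so the decomposition has width 2, which upper-bounds the treewidth. For the lower bound, G contains the cycle e–d–c–a–b–e, so G is not a forest; only forests have treewidth ≤ 1, hence tw(G) ≥ 2. The upper and lower bounds meet at 2, so that is the treewidth.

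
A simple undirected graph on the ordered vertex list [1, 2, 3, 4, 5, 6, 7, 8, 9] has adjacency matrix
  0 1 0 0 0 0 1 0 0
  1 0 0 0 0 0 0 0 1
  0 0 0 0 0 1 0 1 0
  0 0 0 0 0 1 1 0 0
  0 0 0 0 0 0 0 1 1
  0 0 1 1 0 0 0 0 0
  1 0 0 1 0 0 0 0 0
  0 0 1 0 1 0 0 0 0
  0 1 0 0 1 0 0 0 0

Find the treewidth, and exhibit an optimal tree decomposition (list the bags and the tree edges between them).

Treewidth 2.
One optimal decomposition is:
Bags: B1 = {3, 6, 8}  B2 = {5, 6, 8}  B3 = {5, 6, 9}  B4 = {2, 6, 9}  B5 = {1, 2, 6}  B6 = {1, 6, 7}  B7 = {4, 6, 7}
Tree: B1–B2, B2–B3, B3–B4, B4–B5, B5–B6, B6–B7

Every bag has size at most 3, so the width is 3 − 1 = 2 and tw(G) ≤ 2. For the lower bound, G contains the cycle 6–3–8–5–9–2–1–7–4–6, so G is not a forest; only forests have treewidth ≤ 1, hence tw(G) ≥ 2. Hence tw(G) = 2 exactly.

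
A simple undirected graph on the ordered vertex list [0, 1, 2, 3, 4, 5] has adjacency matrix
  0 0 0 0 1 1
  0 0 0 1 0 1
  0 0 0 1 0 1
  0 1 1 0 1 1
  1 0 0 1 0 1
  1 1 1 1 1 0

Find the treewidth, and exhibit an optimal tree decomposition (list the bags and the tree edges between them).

Treewidth 2.
Bags: B1 = {3, 4, 5}  B2 = {2, 3, 5}  B3 = {0, 4, 5}  B4 = {1, 3, 5}
Tree: B1–B2, B1–B3, B1–B4

Every bag has size at most 3, so the width is 3 − 1 = 2 and tw(G) ≤ 2. For the lower bound, the 3 vertices {0, 4, 5} are pairwise adjacent, and any tree decomposition puts a clique entirely inside one bag — forcing width ≥ 2. Therefore the treewidth is 2.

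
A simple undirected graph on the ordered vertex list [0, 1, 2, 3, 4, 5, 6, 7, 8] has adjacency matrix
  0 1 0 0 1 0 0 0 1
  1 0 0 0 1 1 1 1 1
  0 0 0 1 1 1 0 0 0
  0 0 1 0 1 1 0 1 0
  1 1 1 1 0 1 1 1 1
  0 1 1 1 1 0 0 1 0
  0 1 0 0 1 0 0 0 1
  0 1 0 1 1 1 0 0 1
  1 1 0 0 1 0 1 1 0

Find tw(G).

A width-3 tree decomposition is:
Bags: B1 = {0, 1, 4, 8}  B2 = {1, 4, 7, 8}  B3 = {1, 4, 5, 7}  B4 = {3, 4, 5, 7}  B5 = {1, 4, 6, 8}  B6 = {2, 3, 4, 5}
Tree: B1–B2, B2–B3, B3–B4, B1–B5, B4–B6
Every bag has size at most 4, so the width is 4 − 1 = 3 and tw(G) ≤ 3. Conversely, {0, 1, 4, 8} is a clique of size 4, and the vertices of any clique must share a bag in every tree decomposition; so some bag has ≥ 4 vertices and tw(G) ≥ 3. Hence tw(G) = 3 exactly.

3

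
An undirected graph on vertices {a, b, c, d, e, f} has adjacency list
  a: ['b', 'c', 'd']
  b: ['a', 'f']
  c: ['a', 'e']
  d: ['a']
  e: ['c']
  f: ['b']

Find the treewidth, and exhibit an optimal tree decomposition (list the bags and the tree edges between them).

The largest bag has 2 vertices, giving width 1; this decomposition certifies tw(G) ≤ 1. Since G has at least one edge (e.g. b–a), it is not an edgeless graph, so tw(G) ≥ 1. Combining the bounds, tw(G) = 1.

Treewidth 1.
One optimal decomposition is:
Bags: B1 = {a, b}  B2 = {b, f}  B3 = {a, d}  B4 = {a, c}  B5 = {c, e}
Tree: B1–B2, B1–B3, B1–B4, B4–B5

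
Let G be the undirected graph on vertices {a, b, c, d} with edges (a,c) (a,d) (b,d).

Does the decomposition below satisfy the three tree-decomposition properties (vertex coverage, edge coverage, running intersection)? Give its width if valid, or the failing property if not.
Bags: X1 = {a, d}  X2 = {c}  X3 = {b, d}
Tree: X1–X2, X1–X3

No — edge (a,c) lies in no bag.

A tree decomposition must satisfy three properties: every vertex lies in some bag; for every edge, both endpoints lie together in some bag; and for every vertex, the bags containing it form a connected subtree. Here edge (a,c) lies in no bag, so the decomposition is invalid.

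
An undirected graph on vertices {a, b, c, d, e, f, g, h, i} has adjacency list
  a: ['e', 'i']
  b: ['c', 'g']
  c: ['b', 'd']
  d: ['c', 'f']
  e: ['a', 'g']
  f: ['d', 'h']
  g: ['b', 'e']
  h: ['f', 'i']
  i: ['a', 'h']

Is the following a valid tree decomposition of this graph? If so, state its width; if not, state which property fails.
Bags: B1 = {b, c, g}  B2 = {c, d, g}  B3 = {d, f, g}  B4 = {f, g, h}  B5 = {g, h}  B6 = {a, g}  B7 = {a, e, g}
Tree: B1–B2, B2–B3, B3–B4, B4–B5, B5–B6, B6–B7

A tree decomposition must satisfy three properties: every vertex lies in some bag; for every edge, both endpoints lie together in some bag; and for every vertex, the bags containing it form a connected subtree. Here vertex i appears in no bag, so the decomposition is invalid.

No — vertex i appears in no bag.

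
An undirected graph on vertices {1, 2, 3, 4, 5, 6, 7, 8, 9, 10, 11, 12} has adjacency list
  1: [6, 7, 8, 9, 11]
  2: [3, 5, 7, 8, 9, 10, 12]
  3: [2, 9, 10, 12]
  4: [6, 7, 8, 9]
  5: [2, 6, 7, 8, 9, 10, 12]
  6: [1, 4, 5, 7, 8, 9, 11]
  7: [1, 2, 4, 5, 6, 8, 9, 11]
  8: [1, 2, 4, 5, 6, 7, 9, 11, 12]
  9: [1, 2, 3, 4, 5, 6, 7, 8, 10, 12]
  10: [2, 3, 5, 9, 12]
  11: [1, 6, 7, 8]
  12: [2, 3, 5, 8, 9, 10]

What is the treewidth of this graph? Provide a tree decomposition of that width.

Treewidth 4.
One such decomposition:
Bags: B1 = {5, 6, 7, 8, 9}  B2 = {4, 6, 7, 8, 9}  B3 = {1, 6, 7, 8, 9}  B4 = {2, 5, 7, 8, 9}  B5 = {2, 5, 8, 9, 12}  B6 = {2, 5, 9, 10, 12}  B7 = {2, 3, 9, 10, 12}  B8 = {1, 6, 7, 8, 11}
Tree: B1–B2, B1–B3, B1–B4, B4–B5, B5–B6, B6–B7, B3–B8

Every bag has size at most 5, so the width is 5 − 1 = 4 and tw(G) ≤ 4. Conversely, {2, 5, 8, 9, 12} is a clique of size 5, and the vertices of any clique must share a bag in every tree decomposition; so some bag has ≥ 5 vertices and tw(G) ≥ 4. The upper and lower bounds meet at 4, so that is the treewidth.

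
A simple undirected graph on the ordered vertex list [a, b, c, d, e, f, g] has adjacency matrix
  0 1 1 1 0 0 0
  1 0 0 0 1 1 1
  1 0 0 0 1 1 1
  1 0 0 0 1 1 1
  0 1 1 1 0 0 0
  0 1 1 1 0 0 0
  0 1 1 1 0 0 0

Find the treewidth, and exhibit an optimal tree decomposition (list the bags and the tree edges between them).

The largest bag has 4 vertices, giving width 3; this decomposition certifies tw(G) ≤ 3. For the lower bound: the 4 vertex sets {a,d}, {b,f}, {c}, {g} are disjoint, each induces a connected subgraph, and every pair is joined by at least one edge of G. Contracting each set to a single vertex therefore yields K_{4} as a minor, and since treewidth is minor-monotone, tw(G) ≥ tw(K_{4}) = 3. Therefore the treewidth is 3.

Treewidth 3.
One optimal decomposition is:
Bags: B1 = {a, b, c, d}  B2 = {b, c, d, f}  B3 = {b, c, d, g}  B4 = {b, c, d, e}
Tree: B1–B2, B2–B3, B3–B4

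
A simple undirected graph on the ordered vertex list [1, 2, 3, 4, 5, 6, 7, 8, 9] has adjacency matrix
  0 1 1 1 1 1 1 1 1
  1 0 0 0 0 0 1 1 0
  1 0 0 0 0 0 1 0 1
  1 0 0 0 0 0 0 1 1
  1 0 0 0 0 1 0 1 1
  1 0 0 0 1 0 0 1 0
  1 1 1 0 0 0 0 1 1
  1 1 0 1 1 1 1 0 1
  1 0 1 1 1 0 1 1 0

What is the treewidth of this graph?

3

A width-3 tree decomposition is:
Bags: B1 = {1, 7, 8, 9}  B2 = {1, 2, 7, 8}  B3 = {1, 5, 8, 9}  B4 = {1, 4, 8, 9}  B5 = {1, 3, 7, 9}  B6 = {1, 5, 6, 8}
Tree: B1–B2, B1–B3, B1–B4, B1–B5, B3–B6
Each bag holds 4 vertices, so the decomposition has width 3, which upper-bounds the treewidth. Conversely, {1, 4, 8, 9} is a clique of size 4, and the vertices of any clique must share a bag in every tree decomposition; so some bag has ≥ 4 vertices and tw(G) ≥ 3. Combining the bounds, tw(G) = 3.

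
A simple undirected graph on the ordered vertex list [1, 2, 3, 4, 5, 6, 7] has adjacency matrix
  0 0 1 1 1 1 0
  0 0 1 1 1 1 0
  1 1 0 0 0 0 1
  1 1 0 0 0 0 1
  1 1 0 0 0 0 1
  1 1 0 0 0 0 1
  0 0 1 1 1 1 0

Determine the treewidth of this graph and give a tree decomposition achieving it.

Each bag holds 4 vertices, so the decomposition has width 3, which upper-bounds the treewidth. For the lower bound: the 4 vertex sets {3,7}, {1,4}, {2}, {5} are disjoint, each induces a connected subgraph, and every pair is joined by at least one edge of G. Contracting each set to a single vertex therefore yields K_{4} as a minor, and since treewidth is minor-monotone, tw(G) ≥ tw(K_{4}) = 3. Therefore the treewidth is 3.

Treewidth 3.
Bags: B1 = {1, 2, 3, 7}  B2 = {1, 2, 4, 7}  B3 = {1, 2, 5, 7}  B4 = {1, 2, 6, 7}
Tree: B1–B2, B2–B3, B3–B4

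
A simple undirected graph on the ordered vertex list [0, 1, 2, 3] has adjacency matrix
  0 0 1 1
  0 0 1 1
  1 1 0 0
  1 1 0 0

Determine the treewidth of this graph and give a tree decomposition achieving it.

Treewidth 2.
One such decomposition:
Bags: B1 = {0, 1, 2}  B2 = {0, 1, 3}
Tree: B1–B2

Each bag holds 3 vertices, so the decomposition has width 2, which upper-bounds the treewidth. For the lower bound, G contains the cycle 0–2–1–3–0, so G is not a forest; only forests have treewidth ≤ 1, hence tw(G) ≥ 2. The upper and lower bounds meet at 2, so that is the treewidth.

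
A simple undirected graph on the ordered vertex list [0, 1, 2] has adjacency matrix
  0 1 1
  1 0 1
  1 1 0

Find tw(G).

A width-2 tree decomposition is:
Bags: B1 = {0, 1, 2}
Tree: (single bag)
With just one bag of size 3, the width is 3 − 1 = 2, so tw(G) ≤ 2. For the lower bound, the 3 vertices {0, 1, 2} are pairwise adjacent, and any tree decomposition puts a clique entirely inside one bag — forcing width ≥ 2. Combining the bounds, tw(G) = 2.

2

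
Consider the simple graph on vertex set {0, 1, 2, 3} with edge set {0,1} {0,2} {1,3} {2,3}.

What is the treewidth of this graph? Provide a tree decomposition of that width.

Treewidth 2.
One optimal decomposition is:
Bags: B1 = {0, 2, 3}  B2 = {0, 1, 3}
Tree: B1–B2

Every bag has size at most 3, so the width is 3 − 1 = 2 and tw(G) ≤ 2. Since 0–2–3–1–0 is a cycle in G, G is not acyclic. Forests are exactly the graphs of treewidth ≤ 1, so tw(G) ≥ 2. Therefore the treewidth is 2.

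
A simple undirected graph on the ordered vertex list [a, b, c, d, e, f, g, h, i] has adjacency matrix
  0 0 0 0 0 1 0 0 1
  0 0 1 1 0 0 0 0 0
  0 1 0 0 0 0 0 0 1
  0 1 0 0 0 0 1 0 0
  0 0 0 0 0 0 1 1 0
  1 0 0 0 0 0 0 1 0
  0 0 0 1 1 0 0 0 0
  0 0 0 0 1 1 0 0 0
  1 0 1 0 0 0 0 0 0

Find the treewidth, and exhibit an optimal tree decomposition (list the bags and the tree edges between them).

Treewidth 2.
One optimal decomposition is:
Bags: B1 = {b, c, i}  B2 = {a, b, i}  B3 = {a, b, f}  B4 = {b, f, h}  B5 = {b, e, h}  B6 = {b, e, g}  B7 = {b, d, g}
Tree: B1–B2, B2–B3, B3–B4, B4–B5, B5–B6, B6–B7

The largest bag has 3 vertices, giving width 2; this decomposition certifies tw(G) ≤ 2. The edges b–c–i–a–f–h–e–g–d–b form a cycle, so G is not a tree and its treewidth is at least 2. Combining the bounds, tw(G) = 2.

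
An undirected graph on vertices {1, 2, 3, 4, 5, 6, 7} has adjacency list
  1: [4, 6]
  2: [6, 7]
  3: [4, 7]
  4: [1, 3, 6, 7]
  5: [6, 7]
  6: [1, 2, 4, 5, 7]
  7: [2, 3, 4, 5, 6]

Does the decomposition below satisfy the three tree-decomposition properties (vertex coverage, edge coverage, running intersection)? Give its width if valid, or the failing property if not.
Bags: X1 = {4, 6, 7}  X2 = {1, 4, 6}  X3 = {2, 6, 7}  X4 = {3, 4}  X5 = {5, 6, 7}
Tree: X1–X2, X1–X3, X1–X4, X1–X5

A tree decomposition must satisfy three properties: every vertex lies in some bag; for every edge, both endpoints lie together in some bag; and for every vertex, the bags containing it form a connected subtree. Here edge (7,3) lies in no bag, so the decomposition is invalid.

No — edge (7,3) lies in no bag.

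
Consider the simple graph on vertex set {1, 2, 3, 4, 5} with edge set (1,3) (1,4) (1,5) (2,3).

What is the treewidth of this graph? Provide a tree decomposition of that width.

Treewidth 1.
One optimal decomposition is:
Bags: B1 = {1, 4}  B2 = {1, 3}  B3 = {2, 3}  B4 = {1, 5}
Tree: B1–B2, B2–B3, B1–B4

The largest bag has 2 vertices, giving width 1; this decomposition certifies tw(G) ≤ 1. Since G has at least one edge (e.g. 1–4), it is not an edgeless graph, so tw(G) ≥ 1. Hence tw(G) = 1 exactly.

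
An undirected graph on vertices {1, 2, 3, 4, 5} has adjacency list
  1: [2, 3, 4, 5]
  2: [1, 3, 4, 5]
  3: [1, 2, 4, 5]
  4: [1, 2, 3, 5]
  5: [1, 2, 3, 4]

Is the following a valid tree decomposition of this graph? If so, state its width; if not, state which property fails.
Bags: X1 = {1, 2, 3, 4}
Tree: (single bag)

A tree decomposition must satisfy three properties: every vertex lies in some bag; for every edge, both endpoints lie together in some bag; and for every vertex, the bags containing it form a connected subtree. Here vertex 5 appears in no bag, so the decomposition is invalid.

No — vertex 5 appears in no bag.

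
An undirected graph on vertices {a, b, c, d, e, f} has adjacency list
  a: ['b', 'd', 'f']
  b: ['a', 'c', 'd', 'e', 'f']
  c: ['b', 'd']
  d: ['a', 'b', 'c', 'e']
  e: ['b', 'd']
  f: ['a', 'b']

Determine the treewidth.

A width-2 tree decomposition is:
Bags: B1 = {a, b, d}  B2 = {b, d, e}  B3 = {b, c, d}  B4 = {a, b, f}
Tree: B1–B2, B1–B3, B1–B4
Every bag has size at most 3, so the width is 3 − 1 = 2 and tw(G) ≤ 2. On the other hand G contains the 3-clique {b, d, e}. A clique must lie in a single bag of any decomposition, so no decomposition can have width below 2. The upper and lower bounds meet at 2, so that is the treewidth.

2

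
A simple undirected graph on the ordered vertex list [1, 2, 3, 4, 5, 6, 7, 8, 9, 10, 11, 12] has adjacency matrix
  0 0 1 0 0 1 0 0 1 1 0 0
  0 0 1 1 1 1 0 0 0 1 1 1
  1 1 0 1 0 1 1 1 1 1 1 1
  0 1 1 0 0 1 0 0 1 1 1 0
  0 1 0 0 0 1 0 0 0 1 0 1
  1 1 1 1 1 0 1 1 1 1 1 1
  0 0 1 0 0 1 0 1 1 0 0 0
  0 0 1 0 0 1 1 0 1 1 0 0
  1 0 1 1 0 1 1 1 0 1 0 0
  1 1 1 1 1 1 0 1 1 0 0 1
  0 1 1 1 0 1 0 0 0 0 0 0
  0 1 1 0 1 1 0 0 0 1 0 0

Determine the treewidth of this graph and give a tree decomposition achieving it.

The largest bag has 5 vertices, giving width 4; this decomposition certifies tw(G) ≤ 4. For the lower bound, the 5 vertices {3, 6, 8, 9, 10} are pairwise adjacent, and any tree decomposition puts a clique entirely inside one bag — forcing width ≥ 4. Therefore the treewidth is 4.

Treewidth 4.
One such decomposition:
Bags: B1 = {2, 3, 4, 6, 11}  B2 = {2, 3, 4, 6, 10}  B3 = {3, 4, 6, 9, 10}  B4 = {2, 3, 6, 10, 12}  B5 = {3, 6, 8, 9, 10}  B6 = {1, 3, 6, 9, 10}  B7 = {3, 6, 7, 8, 9}  B8 = {2, 5, 6, 10, 12}
Tree: B1–B2, B2–B3, B2–B4, B3–B5, B5–B6, B5–B7, B4–B8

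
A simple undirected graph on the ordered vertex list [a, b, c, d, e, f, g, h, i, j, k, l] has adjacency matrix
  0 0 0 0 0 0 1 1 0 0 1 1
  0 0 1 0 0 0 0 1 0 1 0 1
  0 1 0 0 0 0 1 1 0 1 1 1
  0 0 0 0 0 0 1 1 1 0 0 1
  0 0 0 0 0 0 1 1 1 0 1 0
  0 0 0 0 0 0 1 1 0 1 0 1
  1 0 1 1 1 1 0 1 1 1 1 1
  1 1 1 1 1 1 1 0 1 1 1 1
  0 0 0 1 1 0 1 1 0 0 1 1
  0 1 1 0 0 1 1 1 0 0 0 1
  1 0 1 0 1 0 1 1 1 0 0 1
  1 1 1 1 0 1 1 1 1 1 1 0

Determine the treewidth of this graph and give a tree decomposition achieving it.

Each bag holds 5 vertices, so the decomposition has width 4, which upper-bounds the treewidth. On the other hand G contains the 5-clique {e, g, h, i, k}. A clique must lie in a single bag of any decomposition, so no decomposition can have width below 4. Hence tw(G) = 4 exactly.

Treewidth 4.
One such decomposition:
Bags: B1 = {g, h, i, k, l}  B2 = {c, g, h, k, l}  B3 = {a, g, h, k, l}  B4 = {c, g, h, j, l}  B5 = {d, g, h, i, l}  B6 = {e, g, h, i, k}  B7 = {f, g, h, j, l}  B8 = {b, c, h, j, l}
Tree: B1–B2, B2–B3, B2–B4, B1–B5, B1–B6, B4–B7, B4–B8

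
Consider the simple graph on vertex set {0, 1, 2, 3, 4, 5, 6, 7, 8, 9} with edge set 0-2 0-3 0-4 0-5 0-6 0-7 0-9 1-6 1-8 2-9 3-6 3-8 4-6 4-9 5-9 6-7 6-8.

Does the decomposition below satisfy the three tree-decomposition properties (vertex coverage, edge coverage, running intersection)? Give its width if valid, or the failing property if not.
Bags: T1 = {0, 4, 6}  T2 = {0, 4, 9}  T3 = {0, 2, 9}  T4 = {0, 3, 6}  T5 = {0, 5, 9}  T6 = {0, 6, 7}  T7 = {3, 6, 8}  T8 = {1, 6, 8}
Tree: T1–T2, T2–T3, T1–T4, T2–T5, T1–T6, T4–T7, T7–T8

Yes; width 2.

Checking the three conditions: (i) the bags cover all of {0, 1, 2, 3, 4, 5, 6, 7, 8, 9}; (ii) for each edge, some bag contains both endpoints; (iii) the bags containing any fixed vertex form a subtree. All hold, so the decomposition is valid with width 3 − 1 = 2.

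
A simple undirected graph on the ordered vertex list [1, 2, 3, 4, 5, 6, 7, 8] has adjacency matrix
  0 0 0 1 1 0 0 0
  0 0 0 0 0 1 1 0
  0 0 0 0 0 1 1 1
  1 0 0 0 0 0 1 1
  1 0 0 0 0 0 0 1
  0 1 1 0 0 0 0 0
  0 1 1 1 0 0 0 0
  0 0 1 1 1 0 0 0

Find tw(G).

2

A width-2 tree decomposition is:
Bags: B1 = {1, 4, 5}  B2 = {4, 5, 8}  B3 = {4, 7, 8}  B4 = {3, 7, 8}  B5 = {2, 3, 7}  B6 = {2, 3, 6}
Tree: B1–B2, B2–B3, B3–B4, B4–B5, B5–B6
Each bag holds 3 vertices, so the decomposition has width 2, which upper-bounds the treewidth. For the lower bound, G contains the cycle 1–5–8–4–1, so G is not a forest; only forests have treewidth ≤ 1, hence tw(G) ≥ 2. Combining the bounds, tw(G) = 2.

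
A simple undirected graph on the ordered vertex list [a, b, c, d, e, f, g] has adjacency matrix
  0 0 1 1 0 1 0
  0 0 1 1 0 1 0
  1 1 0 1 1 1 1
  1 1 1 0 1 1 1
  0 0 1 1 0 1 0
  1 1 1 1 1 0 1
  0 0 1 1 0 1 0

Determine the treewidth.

A width-3 tree decomposition is:
Bags: B1 = {c, d, f, g}  B2 = {a, c, d, f}  B3 = {b, c, d, f}  B4 = {c, d, e, f}
Tree: B1–B2, B2–B3, B3–B4
The largest bag has 4 vertices, giving width 3; this decomposition certifies tw(G) ≤ 3. On the other hand G contains the 4-clique {c, d, f, g}. A clique must lie in a single bag of any decomposition, so no decomposition can have width below 3. The upper and lower bounds meet at 3, so that is the treewidth.

3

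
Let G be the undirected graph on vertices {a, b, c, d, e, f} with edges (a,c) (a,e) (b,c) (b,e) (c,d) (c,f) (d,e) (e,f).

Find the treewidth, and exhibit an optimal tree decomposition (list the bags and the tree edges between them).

Each bag holds 3 vertices, so the decomposition has width 2, which upper-bounds the treewidth. The edges c–f–e–b–c form a cycle, so G is not a tree and its treewidth is at least 2. Combining the bounds, tw(G) = 2.

Treewidth 2.
Bags: B1 = {c, e, f}  B2 = {b, c, e}  B3 = {c, d, e}  B4 = {a, c, e}
Tree: B1–B2, B2–B3, B3–B4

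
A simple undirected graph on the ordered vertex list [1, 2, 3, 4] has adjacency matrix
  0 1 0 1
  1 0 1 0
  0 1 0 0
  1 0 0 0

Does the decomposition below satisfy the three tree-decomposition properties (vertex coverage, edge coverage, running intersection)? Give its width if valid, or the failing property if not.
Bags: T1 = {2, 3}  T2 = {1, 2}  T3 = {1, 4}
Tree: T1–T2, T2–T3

Every vertex of G appears in some bag (union = {1, 2, 3, 4}); every edge is covered by a bag; and for each vertex v the set of bags containing v is connected in the bag tree. The decomposition is therefore valid. The largest bag has 2 vertices, so the width is 1.

Yes; width 1.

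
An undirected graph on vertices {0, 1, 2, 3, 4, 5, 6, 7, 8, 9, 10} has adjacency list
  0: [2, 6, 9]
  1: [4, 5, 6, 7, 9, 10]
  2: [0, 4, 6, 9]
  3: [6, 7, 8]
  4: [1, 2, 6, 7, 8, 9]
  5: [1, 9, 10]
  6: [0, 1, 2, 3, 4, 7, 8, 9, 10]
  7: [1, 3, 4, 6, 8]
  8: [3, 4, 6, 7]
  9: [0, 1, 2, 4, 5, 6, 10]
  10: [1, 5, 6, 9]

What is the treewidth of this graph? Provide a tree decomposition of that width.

Treewidth 3.
One such decomposition:
Bags: B1 = {1, 6, 9, 10}  B2 = {1, 4, 6, 9}  B3 = {1, 5, 9, 10}  B4 = {1, 4, 6, 7}  B5 = {4, 6, 7, 8}  B6 = {3, 6, 7, 8}  B7 = {2, 4, 6, 9}  B8 = {0, 2, 6, 9}
Tree: B1–B2, B1–B3, B2–B4, B4–B5, B5–B6, B2–B7, B7–B8

Each bag holds 4 vertices, so the decomposition has width 3, which upper-bounds the treewidth. On the other hand G contains the 4-clique {1, 5, 9, 10}. A clique must lie in a single bag of any decomposition, so no decomposition can have width below 3. Hence tw(G) = 3 exactly.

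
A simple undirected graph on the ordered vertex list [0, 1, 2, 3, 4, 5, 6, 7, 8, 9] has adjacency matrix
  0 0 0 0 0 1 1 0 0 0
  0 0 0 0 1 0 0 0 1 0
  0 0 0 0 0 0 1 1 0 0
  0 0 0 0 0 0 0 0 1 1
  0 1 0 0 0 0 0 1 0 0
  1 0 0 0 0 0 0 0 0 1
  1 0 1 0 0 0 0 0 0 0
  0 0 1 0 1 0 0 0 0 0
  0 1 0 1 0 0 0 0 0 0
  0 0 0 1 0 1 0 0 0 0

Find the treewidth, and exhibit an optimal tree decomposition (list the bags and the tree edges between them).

Treewidth 2.
Bags: B1 = {3, 5, 9}  B2 = {0, 3, 5}  B3 = {0, 3, 6}  B4 = {2, 3, 6}  B5 = {2, 3, 7}  B6 = {3, 4, 7}  B7 = {1, 3, 4}  B8 = {1, 3, 8}
Tree: B1–B2, B2–B3, B3–B4, B4–B5, B5–B6, B6–B7, B7–B8

Every bag has size at most 3, so the width is 3 − 1 = 2 and tw(G) ≤ 2. The edges 3–9–5–0–6–2–7–4–1–8–3 form a cycle, so G is not a tree and its treewidth is at least 2. Combining the bounds, tw(G) = 2.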